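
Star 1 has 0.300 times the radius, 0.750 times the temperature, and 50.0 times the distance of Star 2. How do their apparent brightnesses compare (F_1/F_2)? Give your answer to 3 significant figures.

1.14×10^-5

L_1/L_2 = (R_1/R_2)²(T_1/T_2)⁴ = (0.300)² × (0.750)⁴ = 0.02848.
F_1/F_2 = (L_1/L_2)/(d_1/d_2)² = 0.02848 / (50.0)² = 1.139×10^-5.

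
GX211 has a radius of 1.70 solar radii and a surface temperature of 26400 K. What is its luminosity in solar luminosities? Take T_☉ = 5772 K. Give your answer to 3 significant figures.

1.26×10^3 solar luminosities

L/L_☉ = (R/R_☉)² (T/T_☉)⁴ = (1.70)² × (26400/5772)⁴
       = 2.890 × (4.574)⁴ = 2.890 × 437.6 = 1265.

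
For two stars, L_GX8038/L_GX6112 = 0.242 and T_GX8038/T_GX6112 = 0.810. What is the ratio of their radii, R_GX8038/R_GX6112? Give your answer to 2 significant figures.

L ∝ R²T⁴ gives R ∝ √L / T², so
R_GX8038/R_GX6112 = √(0.242) / (0.810)² = 0.4919 / 0.6561 = 0.7498.

0.75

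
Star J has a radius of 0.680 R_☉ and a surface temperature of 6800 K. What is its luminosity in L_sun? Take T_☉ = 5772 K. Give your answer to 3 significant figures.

0.891 L_sun

L/L_☉ = (R/R_☉)² (T/T_☉)⁴ = (0.680)² × (6800/5772)⁴
       = 0.4624 × (1.178)⁴ = 0.4624 × 1.926 = 0.8907.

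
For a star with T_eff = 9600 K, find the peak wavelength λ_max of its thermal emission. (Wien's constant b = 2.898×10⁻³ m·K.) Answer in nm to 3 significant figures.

302 nm

λ_max = b/T = 2.898×10⁻³ / 9600 = 3.02×10^-7 m = 301.9 nm.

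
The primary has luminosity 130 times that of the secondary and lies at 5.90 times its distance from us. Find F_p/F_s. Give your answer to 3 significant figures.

3.73

F = L/(4πd²), so F_p/F_s = (L_p/L_s) / (d_p/d_s)²
= 130 / (5.90)² = 130 / 34.81 = 3.735.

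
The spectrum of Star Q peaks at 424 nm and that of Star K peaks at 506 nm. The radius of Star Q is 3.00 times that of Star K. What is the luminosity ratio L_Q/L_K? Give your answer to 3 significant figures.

18.3

Wien's law gives T ∝ 1/λ_max, so T_Q/T_K = λ_K/λ_Q = 506/424 = 1.193.
Then L ∝ R²T⁴ gives L_Q/L_K = (3.00)² × (1.193)⁴ = 9.000 × 2.028 = 18.25.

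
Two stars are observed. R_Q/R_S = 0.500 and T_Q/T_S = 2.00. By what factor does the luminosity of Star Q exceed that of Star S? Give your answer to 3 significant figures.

From the Stefan–Boltzmann law, L ∝ R²T⁴, so
L_Q/L_S = (R_Q/R_S)² (T_Q/T_S)⁴ = (0.500)² × (2.00)⁴ = 0.2500 × 16.00 = 4.000.

4.00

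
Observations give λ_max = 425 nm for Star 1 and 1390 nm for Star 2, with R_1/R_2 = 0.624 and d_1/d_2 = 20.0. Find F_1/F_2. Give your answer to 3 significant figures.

0.111

Wien's law: T_1/T_2 = λ_2/λ_1 = 1390/425 = 3.271.
L_1/L_2 = (R_1/R_2)²(T_1/T_2)⁴ = (0.624)²(3.271)⁴ = 44.55.
F_1/F_2 = (L_1/L_2)/(d_1/d_2)² = 44.55/(20.0)² = 0.1114.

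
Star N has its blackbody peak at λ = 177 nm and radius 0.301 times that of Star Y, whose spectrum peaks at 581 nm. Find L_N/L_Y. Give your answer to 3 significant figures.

Wien's law gives T ∝ 1/λ_max, so T_N/T_Y = λ_Y/λ_N = 581/177 = 3.282.
Then L ∝ R²T⁴ gives L_N/L_Y = (0.301)² × (3.282)⁴ = 0.09060 × 116.1 = 10.52.

10.5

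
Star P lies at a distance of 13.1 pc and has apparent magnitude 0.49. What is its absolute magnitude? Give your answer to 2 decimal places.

-0.10

M = m − 5 log₁₀(d/10 pc) = 0.49 − 5 log₁₀(13.1/10)
  = 0.49 − 5 × 0.117 = 0.49 − 0.59 = -0.10.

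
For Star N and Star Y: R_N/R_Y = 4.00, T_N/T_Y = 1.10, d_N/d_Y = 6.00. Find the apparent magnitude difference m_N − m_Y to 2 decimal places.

L_N/L_Y = (4.00)²(1.10)⁴ = 23.43.
F_N/F_Y = (L_N/L_Y)/(d_N/d_Y)² = 23.43/36.00 = 0.6507.
m_N − m_Y = −2.5 log₁₀(0.6507) = 0.47.

0.47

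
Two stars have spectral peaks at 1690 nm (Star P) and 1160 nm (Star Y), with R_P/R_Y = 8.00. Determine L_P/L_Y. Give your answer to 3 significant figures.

Wien's law gives T ∝ 1/λ_max, so T_P/T_Y = λ_Y/λ_P = 1160/1690 = 0.6864.
Then L ∝ R²T⁴ gives L_P/L_Y = (8.00)² × (0.6864)⁴ = 64.00 × 0.2220 = 14.21.

14.2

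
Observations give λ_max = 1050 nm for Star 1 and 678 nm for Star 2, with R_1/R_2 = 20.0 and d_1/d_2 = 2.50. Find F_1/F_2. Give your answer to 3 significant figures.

Wien's law: T_1/T_2 = λ_2/λ_1 = 678/1050 = 0.6457.
L_1/L_2 = (R_1/R_2)²(T_1/T_2)⁴ = (20.0)²(0.6457)⁴ = 69.54.
F_1/F_2 = (L_1/L_2)/(d_1/d_2)² = 69.54/(2.50)² = 11.13.

11.1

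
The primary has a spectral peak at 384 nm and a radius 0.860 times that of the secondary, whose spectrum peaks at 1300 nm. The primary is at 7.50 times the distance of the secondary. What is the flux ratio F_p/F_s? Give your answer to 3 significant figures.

1.73

Wien's law: T_p/T_s = λ_s/λ_p = 1300/384 = 3.385.
L_p/L_s = (R_p/R_s)²(T_p/T_s)⁴ = (0.860)²(3.385)⁴ = 97.15.
F_p/F_s = (L_p/L_s)/(d_p/d_s)² = 97.15/(7.50)² = 1.727.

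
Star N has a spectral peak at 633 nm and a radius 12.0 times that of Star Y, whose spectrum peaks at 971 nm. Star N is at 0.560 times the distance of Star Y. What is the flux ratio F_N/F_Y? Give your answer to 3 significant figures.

2.54×10^3

Wien's law: T_N/T_Y = λ_Y/λ_N = 971/633 = 1.534.
L_N/L_Y = (R_N/R_Y)²(T_N/T_Y)⁴ = (12.0)²(1.534)⁴ = 797.3.
F_N/F_Y = (L_N/L_Y)/(d_N/d_Y)² = 797.3/(0.560)² = 2542.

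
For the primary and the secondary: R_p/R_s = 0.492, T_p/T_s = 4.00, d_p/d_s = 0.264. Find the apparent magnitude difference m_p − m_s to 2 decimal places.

-7.37

L_p/L_s = (0.492)²(4.00)⁴ = 61.97.
F_p/F_s = (L_p/L_s)/(d_p/d_s)² = 61.97/0.06970 = 889.1.
m_p − m_s = −2.5 log₁₀(889.1) = -7.37.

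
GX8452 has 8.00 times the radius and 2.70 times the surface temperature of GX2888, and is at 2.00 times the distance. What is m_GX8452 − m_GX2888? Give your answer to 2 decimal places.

L_GX8452/L_GX2888 = (8.00)²(2.70)⁴ = 3401.
F_GX8452/F_GX2888 = (L_GX8452/L_GX2888)/(d_GX8452/d_GX2888)² = 3401/4.000 = 850.3.
m_GX8452 − m_GX2888 = −2.5 log₁₀(850.3) = -7.32.

-7.32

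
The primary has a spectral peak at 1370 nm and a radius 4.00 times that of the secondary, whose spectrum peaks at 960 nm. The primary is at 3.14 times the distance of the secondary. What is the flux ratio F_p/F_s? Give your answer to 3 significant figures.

0.391

Wien's law: T_p/T_s = λ_s/λ_p = 960/1370 = 0.7007.
L_p/L_s = (R_p/R_s)²(T_p/T_s)⁴ = (4.00)²(0.7007)⁴ = 3.858.
F_p/F_s = (L_p/L_s)/(d_p/d_s)² = 3.858/(3.14)² = 0.3913.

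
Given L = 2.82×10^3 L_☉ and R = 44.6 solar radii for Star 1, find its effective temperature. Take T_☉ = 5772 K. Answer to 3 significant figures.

6.30×10^3 K

T/T_☉ = (L/L_☉)^(1/4) / (R/R_☉)^(1/2)
T = 5772 × (2.82×10^3)^(1/4) / √(44.6) = 5772 × 7.287 / 6.678 = 6298 K.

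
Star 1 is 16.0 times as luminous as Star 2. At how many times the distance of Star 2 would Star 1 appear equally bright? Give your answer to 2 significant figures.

Equal flux requires L_1/d_1² = L_2/d_2², so d_1/d_2 = √(L_1/L_2)
= √(16.0) = 4.000.

4.0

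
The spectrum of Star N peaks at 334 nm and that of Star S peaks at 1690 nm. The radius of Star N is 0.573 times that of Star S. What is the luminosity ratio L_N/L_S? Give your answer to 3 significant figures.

Wien's law gives T ∝ 1/λ_max, so T_N/T_S = λ_S/λ_N = 1690/334 = 5.060.
Then L ∝ R²T⁴ gives L_N/L_S = (0.573)² × (5.060)⁴ = 0.3283 × 655.5 = 215.2.

215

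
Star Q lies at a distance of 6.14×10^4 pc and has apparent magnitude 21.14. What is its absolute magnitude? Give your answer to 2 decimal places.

2.20

M = m − 5 log₁₀(d/10 pc) = 21.14 − 5 log₁₀(6.14×10^4/10)
  = 21.14 − 5 × 3.788 = 21.14 − 18.94 = 2.20.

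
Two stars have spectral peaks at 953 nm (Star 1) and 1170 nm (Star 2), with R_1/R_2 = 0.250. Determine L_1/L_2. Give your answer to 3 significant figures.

Wien's law gives T ∝ 1/λ_max, so T_1/T_2 = λ_2/λ_1 = 1170/953 = 1.228.
Then L ∝ R²T⁴ gives L_1/L_2 = (0.250)² × (1.228)⁴ = 0.06250 × 2.272 = 0.1420.

0.142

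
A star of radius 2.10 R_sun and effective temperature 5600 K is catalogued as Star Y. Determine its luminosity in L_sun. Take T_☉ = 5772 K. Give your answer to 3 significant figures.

3.91 L_sun

L/L_☉ = (R/R_☉)² (T/T_☉)⁴ = (2.10)² × (5600/5772)⁴
       = 4.410 × (0.9702)⁴ = 4.410 × 0.8860 = 3.907.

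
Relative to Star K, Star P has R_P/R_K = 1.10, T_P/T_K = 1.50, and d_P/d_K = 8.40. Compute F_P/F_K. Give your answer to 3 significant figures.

0.0868

L_P/L_K = (R_P/R_K)²(T_P/T_K)⁴ = (1.10)² × (1.50)⁴ = 6.126.
F_P/F_K = (L_P/L_K)/(d_P/d_K)² = 6.126 / (8.40)² = 0.08681.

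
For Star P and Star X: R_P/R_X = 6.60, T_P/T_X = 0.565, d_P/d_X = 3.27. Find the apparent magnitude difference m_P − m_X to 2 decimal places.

0.95

L_P/L_X = (6.60)²(0.565)⁴ = 4.439.
F_P/F_X = (L_P/L_X)/(d_P/d_X)² = 4.439/10.69 = 0.4151.
m_P − m_X = −2.5 log₁₀(0.4151) = 0.95.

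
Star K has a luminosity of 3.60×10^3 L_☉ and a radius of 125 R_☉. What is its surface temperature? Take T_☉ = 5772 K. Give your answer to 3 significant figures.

T/T_☉ = (L/L_☉)^(1/4) / (R/R_☉)^(1/2)
T = 5772 × (3.60×10^3)^(1/4) / √(125) = 5772 × 7.746 / 11.18 = 3999 K.

4.00×10^3 K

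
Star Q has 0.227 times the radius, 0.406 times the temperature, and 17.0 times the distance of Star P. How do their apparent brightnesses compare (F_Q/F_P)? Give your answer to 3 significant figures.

L_Q/L_P = (R_Q/R_P)²(T_Q/T_P)⁴ = (0.227)² × (0.406)⁴ = 0.001400.
F_Q/F_P = (L_Q/L_P)/(d_Q/d_P)² = 0.001400 / (17.0)² = 4.845×10^-6.

4.84×10^-6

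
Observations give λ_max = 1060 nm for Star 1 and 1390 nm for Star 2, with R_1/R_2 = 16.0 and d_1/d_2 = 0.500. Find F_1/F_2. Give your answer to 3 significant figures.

3.03×10^3

Wien's law: T_1/T_2 = λ_2/λ_1 = 1390/1060 = 1.311.
L_1/L_2 = (R_1/R_2)²(T_1/T_2)⁴ = (16.0)²(1.311)⁴ = 757.0.
F_1/F_2 = (L_1/L_2)/(d_1/d_2)² = 757.0/(0.500)² = 3028.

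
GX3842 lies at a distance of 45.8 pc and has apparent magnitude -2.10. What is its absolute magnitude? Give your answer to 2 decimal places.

-5.40

M = m − 5 log₁₀(d/10 pc) = -2.10 − 5 log₁₀(45.8/10)
  = -2.10 − 5 × 0.661 = -2.10 − 3.30 = -5.40.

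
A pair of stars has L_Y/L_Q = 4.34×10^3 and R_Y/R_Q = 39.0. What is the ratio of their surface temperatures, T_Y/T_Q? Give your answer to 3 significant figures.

L ∝ R²T⁴ gives T ∝ (L/R²)^(1/4), so
T_Y/T_Q = (4.34×10^3 / 39.0²)^(1/4) = (2.853)^(1/4) = 1.300.

1.30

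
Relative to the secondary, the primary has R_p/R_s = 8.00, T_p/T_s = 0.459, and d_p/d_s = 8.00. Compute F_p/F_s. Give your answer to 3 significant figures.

L_p/L_s = (R_p/R_s)²(T_p/T_s)⁴ = (8.00)² × (0.459)⁴ = 2.841.
F_p/F_s = (L_p/L_s)/(d_p/d_s)² = 2.841 / (8.00)² = 0.04439.

0.0444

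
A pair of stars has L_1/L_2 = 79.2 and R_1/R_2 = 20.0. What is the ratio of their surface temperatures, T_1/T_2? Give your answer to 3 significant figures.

0.667

L ∝ R²T⁴ gives T ∝ (L/R²)^(1/4), so
T_1/T_2 = (79.2 / 20.0²)^(1/4) = (0.1980)^(1/4) = 0.6671.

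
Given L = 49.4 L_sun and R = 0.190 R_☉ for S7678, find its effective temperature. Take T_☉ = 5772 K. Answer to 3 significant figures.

T/T_☉ = (L/L_☉)^(1/4) / (R/R_☉)^(1/2)
T = 5772 × (49.4)^(1/4) / √(0.190) = 5772 × 2.651 / 0.4359 = 3.511×10^4 K.

3.51×10^4 K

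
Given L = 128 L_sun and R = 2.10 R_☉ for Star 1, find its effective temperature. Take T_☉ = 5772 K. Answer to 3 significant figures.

1.34×10^4 K

T/T_☉ = (L/L_☉)^(1/4) / (R/R_☉)^(1/2)
T = 5772 × (128)^(1/4) / √(2.10) = 5772 × 3.364 / 1.449 = 1.340×10^4 K.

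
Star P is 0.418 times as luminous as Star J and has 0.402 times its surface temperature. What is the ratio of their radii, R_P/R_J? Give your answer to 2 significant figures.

4.0

L ∝ R²T⁴ gives R ∝ √L / T², so
R_P/R_J = √(0.418) / (0.402)² = 0.6465 / 0.1616 = 4.001.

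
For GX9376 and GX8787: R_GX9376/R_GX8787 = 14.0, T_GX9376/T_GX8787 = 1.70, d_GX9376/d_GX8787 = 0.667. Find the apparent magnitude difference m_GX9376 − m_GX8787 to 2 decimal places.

L_GX9376/L_GX8787 = (14.0)²(1.70)⁴ = 1637.
F_GX9376/F_GX8787 = (L_GX9376/L_GX8787)/(d_GX9376/d_GX8787)² = 1637/0.4449 = 3680.
m_GX9376 − m_GX8787 = −2.5 log₁₀(3680) = -8.91.

-8.91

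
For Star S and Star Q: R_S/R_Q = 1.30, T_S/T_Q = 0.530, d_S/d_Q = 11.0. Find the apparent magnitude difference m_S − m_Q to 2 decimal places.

L_S/L_Q = (1.30)²(0.530)⁴ = 0.1333.
F_S/F_Q = (L_S/L_Q)/(d_S/d_Q)² = 0.1333/121.0 = 0.001102.
m_S − m_Q = −2.5 log₁₀(0.001102) = 7.39.

7.39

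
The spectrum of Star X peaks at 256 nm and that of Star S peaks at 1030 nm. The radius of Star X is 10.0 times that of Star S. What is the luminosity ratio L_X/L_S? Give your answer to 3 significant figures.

2.62×10^4

Wien's law gives T ∝ 1/λ_max, so T_X/T_S = λ_S/λ_X = 1030/256 = 4.023.
Then L ∝ R²T⁴ gives L_X/L_S = (10.0)² × (4.023)⁴ = 100.0 × 262.1 = 2.621×10^4.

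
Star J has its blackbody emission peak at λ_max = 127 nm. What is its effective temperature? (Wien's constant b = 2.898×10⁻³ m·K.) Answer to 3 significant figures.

2.28×10^4 K

T = b/λ_max = 2.898×10⁻³ / (127×10⁻⁹) = 2.282×10^4 K.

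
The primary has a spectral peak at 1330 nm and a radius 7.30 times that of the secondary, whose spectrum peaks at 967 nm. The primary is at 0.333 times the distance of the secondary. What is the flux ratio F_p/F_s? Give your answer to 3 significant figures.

134

Wien's law: T_p/T_s = λ_s/λ_p = 967/1330 = 0.7271.
L_p/L_s = (R_p/R_s)²(T_p/T_s)⁴ = (7.30)²(0.7271)⁴ = 14.89.
F_p/F_s = (L_p/L_s)/(d_p/d_s)² = 14.89/(0.333)² = 134.3.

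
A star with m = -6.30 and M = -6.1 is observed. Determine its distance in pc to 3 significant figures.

9.12 pc

m − M = 5 log₁₀(d/10 pc)
-6.30 − (-6.1) = -0.20 = 5 log₁₀(d/10)
d = 10 × 10^(-0.20/5) = 10 × 10^-0.040 = 9.120 pc.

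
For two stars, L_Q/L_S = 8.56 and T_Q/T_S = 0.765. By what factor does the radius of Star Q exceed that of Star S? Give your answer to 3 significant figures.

5.00

L ∝ R²T⁴ gives R ∝ √L / T², so
R_Q/R_S = √(8.56) / (0.765)² = 2.926 / 0.5852 = 4.999.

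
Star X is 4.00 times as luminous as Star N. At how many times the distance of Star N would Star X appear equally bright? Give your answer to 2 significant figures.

Equal flux requires L_X/d_X² = L_N/d_N², so d_X/d_N = √(L_X/L_N)
= √(4.00) = 2.000.

2.0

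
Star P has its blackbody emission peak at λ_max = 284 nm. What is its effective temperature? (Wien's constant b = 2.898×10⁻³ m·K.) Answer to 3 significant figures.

1.02×10^4 K

T = b/λ_max = 2.898×10⁻³ / (284×10⁻⁹) = 1.020×10^4 K.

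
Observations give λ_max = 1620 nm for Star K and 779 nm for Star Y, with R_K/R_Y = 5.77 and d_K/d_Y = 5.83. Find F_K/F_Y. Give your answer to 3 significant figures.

0.0524

Wien's law: T_K/T_Y = λ_Y/λ_K = 779/1620 = 0.4809.
L_K/L_Y = (R_K/R_Y)²(T_K/T_Y)⁴ = (5.77)²(0.4809)⁴ = 1.780.
F_K/F_Y = (L_K/L_Y)/(d_K/d_Y)² = 1.780/(5.83)² = 0.05237.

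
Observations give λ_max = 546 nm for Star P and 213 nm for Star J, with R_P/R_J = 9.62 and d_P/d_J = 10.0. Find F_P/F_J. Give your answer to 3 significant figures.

Wien's law: T_P/T_J = λ_J/λ_P = 213/546 = 0.3901.
L_P/L_J = (R_P/R_J)²(T_P/T_J)⁴ = (9.62)²(0.3901)⁴ = 2.143.
F_P/F_J = (L_P/L_J)/(d_P/d_J)² = 2.143/(10.0)² = 0.02143.

0.0214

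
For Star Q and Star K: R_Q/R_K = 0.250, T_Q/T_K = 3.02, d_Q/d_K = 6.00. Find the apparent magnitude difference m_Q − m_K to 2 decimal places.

2.10

L_Q/L_K = (0.250)²(3.02)⁴ = 5.199.
F_Q/F_K = (L_Q/L_K)/(d_Q/d_K)² = 5.199/36.00 = 0.1444.
m_Q − m_K = −2.5 log₁₀(0.1444) = 2.10.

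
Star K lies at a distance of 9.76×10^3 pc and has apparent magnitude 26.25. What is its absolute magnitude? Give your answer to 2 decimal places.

11.30

M = m − 5 log₁₀(d/10 pc) = 26.25 − 5 log₁₀(9.76×10^3/10)
  = 26.25 − 5 × 2.989 = 26.25 − 14.95 = 11.30.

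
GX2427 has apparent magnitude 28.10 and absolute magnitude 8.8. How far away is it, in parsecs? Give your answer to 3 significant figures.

m − M = 5 log₁₀(d/10 pc)
28.10 − (8.8) = 19.30 = 5 log₁₀(d/10)
d = 10 × 10^(19.30/5) = 10 × 10^3.860 = 7.244×10^4 pc.

7.24×10^4 pc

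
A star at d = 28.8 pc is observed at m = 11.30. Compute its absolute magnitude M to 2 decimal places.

9.00

M = m − 5 log₁₀(d/10 pc) = 11.30 − 5 log₁₀(28.8/10)
  = 11.30 − 5 × 0.459 = 11.30 − 2.30 = 9.00.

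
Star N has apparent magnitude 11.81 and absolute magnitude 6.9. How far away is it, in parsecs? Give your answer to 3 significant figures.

95.9 pc

m − M = 5 log₁₀(d/10 pc)
11.81 − (6.9) = 4.91 = 5 log₁₀(d/10)
d = 10 × 10^(4.91/5) = 10 × 10^0.982 = 95.94 pc.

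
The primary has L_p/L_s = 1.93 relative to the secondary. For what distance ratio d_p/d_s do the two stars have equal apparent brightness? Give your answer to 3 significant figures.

Equal flux requires L_p/d_p² = L_s/d_s², so d_p/d_s = √(L_p/L_s)
= √(1.93) = 1.389.

1.39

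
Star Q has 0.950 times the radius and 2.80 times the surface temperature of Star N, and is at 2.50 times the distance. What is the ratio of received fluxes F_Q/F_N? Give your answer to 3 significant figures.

8.88

L_Q/L_N = (R_Q/R_N)²(T_Q/T_N)⁴ = (0.950)² × (2.80)⁴ = 55.47.
F_Q/F_N = (L_Q/L_N)/(d_Q/d_N)² = 55.47 / (2.50)² = 8.876.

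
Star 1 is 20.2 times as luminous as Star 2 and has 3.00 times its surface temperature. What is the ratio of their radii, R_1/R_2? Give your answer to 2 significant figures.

L ∝ R²T⁴ gives R ∝ √L / T², so
R_1/R_2 = √(20.2) / (3.00)² = 4.494 / 9.000 = 0.4994.

0.50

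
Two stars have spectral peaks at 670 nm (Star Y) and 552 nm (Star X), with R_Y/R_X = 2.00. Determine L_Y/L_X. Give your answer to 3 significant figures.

1.84

Wien's law gives T ∝ 1/λ_max, so T_Y/T_X = λ_X/λ_Y = 552/670 = 0.8239.
Then L ∝ R²T⁴ gives L_Y/L_X = (2.00)² × (0.8239)⁴ = 4.000 × 0.4607 = 1.843.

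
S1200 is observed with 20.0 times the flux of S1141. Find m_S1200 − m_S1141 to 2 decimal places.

-3.25

m_S1200 − m_S1141 = −2.5 log₁₀(F_S1200/F_S1141) = −2.5 log₁₀(20.0) = −2.5 × (1.301) = -3.253.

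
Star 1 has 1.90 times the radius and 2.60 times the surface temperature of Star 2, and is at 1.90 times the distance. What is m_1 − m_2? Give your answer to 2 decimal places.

-4.15

L_1/L_2 = (1.90)²(2.60)⁴ = 165.0.
F_1/F_2 = (L_1/L_2)/(d_1/d_2)² = 165.0/3.610 = 45.70.
m_1 − m_2 = −2.5 log₁₀(45.70) = -4.15.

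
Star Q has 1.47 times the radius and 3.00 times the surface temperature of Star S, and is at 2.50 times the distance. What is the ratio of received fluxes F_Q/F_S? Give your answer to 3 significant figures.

L_Q/L_S = (R_Q/R_S)²(T_Q/T_S)⁴ = (1.47)² × (3.00)⁴ = 175.0.
F_Q/F_S = (L_Q/L_S)/(d_Q/d_S)² = 175.0 / (2.50)² = 28.01.

28.0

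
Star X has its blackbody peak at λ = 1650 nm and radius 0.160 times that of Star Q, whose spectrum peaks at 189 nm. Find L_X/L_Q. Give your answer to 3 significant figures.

4.41×10^-6

Wien's law gives T ∝ 1/λ_max, so T_X/T_Q = λ_Q/λ_X = 189/1650 = 0.1145.
Then L ∝ R²T⁴ gives L_X/L_Q = (0.160)² × (0.1145)⁴ = 0.02560 × 1.722×10^-4 = 4.407×10^-6.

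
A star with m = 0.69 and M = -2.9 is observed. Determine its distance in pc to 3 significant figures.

52.2 pc

m − M = 5 log₁₀(d/10 pc)
0.69 − (-2.9) = 3.59 = 5 log₁₀(d/10)
d = 10 × 10^(3.59/5) = 10 × 10^0.718 = 52.24 pc.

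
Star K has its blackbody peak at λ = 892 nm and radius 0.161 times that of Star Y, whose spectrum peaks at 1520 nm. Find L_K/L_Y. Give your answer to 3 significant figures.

Wien's law gives T ∝ 1/λ_max, so T_K/T_Y = λ_Y/λ_K = 1520/892 = 1.704.
Then L ∝ R²T⁴ gives L_K/L_Y = (0.161)² × (1.704)⁴ = 0.02592 × 8.432 = 0.2186.

0.219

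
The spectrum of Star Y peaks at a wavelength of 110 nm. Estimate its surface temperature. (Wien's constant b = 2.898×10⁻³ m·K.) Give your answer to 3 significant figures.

2.63×10^4 K

T = b/λ_max = 2.898×10⁻³ / (110×10⁻⁹) = 2.635×10^4 K.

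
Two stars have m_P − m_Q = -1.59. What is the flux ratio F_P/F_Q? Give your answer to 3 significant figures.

4.33

F_P/F_Q = 10^(−(m_P − m_Q)/2.5) = 10^(1.59/2.5) = 10^0.636 = 4.325.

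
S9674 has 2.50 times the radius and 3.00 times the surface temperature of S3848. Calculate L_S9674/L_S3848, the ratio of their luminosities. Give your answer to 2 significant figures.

5.1×10^2

From the Stefan–Boltzmann law, L ∝ R²T⁴, so
L_S9674/L_S3848 = (R_S9674/R_S3848)² (T_S9674/T_S3848)⁴ = (2.50)² × (3.00)⁴ = 6.250 × 81.00 = 506.2.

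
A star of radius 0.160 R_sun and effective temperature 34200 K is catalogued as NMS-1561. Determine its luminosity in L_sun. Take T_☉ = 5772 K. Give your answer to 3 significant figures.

31.6 L_sun

L/L_☉ = (R/R_☉)² (T/T_☉)⁴ = (0.160)² × (34200/5772)⁴
       = 0.02560 × (5.925)⁴ = 0.02560 × 1233 = 31.55.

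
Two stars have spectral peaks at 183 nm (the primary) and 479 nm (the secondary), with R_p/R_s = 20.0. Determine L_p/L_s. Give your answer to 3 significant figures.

1.88×10^4

Wien's law gives T ∝ 1/λ_max, so T_p/T_s = λ_s/λ_p = 479/183 = 2.617.
Then L ∝ R²T⁴ gives L_p/L_s = (20.0)² × (2.617)⁴ = 400.0 × 46.94 = 1.878×10^4.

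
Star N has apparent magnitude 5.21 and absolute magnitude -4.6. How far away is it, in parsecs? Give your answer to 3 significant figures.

m − M = 5 log₁₀(d/10 pc)
5.21 − (-4.6) = 9.81 = 5 log₁₀(d/10)
d = 10 × 10^(9.81/5) = 10 × 10^1.962 = 916.2 pc.

916 pc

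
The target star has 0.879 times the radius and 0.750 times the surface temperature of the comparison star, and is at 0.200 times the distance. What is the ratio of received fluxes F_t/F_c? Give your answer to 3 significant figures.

6.11

L_t/L_c = (R_t/R_c)²(T_t/T_c)⁴ = (0.879)² × (0.750)⁴ = 0.2445.
F_t/F_c = (L_t/L_c)/(d_t/d_c)² = 0.2445 / (0.200)² = 6.112.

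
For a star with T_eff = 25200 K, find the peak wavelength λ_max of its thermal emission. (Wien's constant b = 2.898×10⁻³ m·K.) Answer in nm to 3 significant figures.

115 nm

λ_max = b/T = 2.898×10⁻³ / 25200 = 1.15×10^-7 m = 115.0 nm.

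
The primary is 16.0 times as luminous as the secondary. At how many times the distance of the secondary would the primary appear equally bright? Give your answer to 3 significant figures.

Equal flux requires L_p/d_p² = L_s/d_s², so d_p/d_s = √(L_p/L_s)
= √(16.0) = 4.000.

4.00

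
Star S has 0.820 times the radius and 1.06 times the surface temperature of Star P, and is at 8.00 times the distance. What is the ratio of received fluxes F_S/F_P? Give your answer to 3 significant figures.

L_S/L_P = (R_S/R_P)²(T_S/T_P)⁴ = (0.820)² × (1.06)⁴ = 0.8489.
F_S/F_P = (L_S/L_P)/(d_S/d_P)² = 0.8489 / (8.00)² = 0.01326.

0.0133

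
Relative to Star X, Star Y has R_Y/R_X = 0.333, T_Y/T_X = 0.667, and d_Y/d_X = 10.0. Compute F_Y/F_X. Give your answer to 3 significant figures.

L_Y/L_X = (R_Y/R_X)²(T_Y/T_X)⁴ = (0.333)² × (0.667)⁴ = 0.02195.
F_Y/F_X = (L_Y/L_X)/(d_Y/d_X)² = 0.02195 / (10.0)² = 2.195×10^-4.

2.19×10^-4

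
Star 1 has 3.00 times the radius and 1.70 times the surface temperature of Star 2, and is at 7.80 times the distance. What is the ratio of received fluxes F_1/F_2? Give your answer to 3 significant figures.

L_1/L_2 = (R_1/R_2)²(T_1/T_2)⁴ = (3.00)² × (1.70)⁴ = 75.17.
F_1/F_2 = (L_1/L_2)/(d_1/d_2)² = 75.17 / (7.80)² = 1.236.

1.24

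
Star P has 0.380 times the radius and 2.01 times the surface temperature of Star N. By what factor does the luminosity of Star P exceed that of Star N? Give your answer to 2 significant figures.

2.4

From the Stefan–Boltzmann law, L ∝ R²T⁴, so
L_P/L_N = (R_P/R_N)² (T_P/T_N)⁴ = (0.380)² × (2.01)⁴ = 0.1444 × 16.32 = 2.357.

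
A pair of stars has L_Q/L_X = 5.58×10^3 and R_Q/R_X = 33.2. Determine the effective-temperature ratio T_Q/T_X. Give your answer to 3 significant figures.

1.50

L ∝ R²T⁴ gives T ∝ (L/R²)^(1/4), so
T_Q/T_X = (5.58×10^3 / 33.2²)^(1/4) = (5.062)^(1/4) = 1.500.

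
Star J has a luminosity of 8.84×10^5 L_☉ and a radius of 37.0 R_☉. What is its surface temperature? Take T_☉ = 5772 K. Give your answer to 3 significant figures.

T/T_☉ = (L/L_☉)^(1/4) / (R/R_☉)^(1/2)
T = 5772 × (8.84×10^5)^(1/4) / √(37.0) = 5772 × 30.66 / 6.083 = 2.910×10^4 K.

2.91×10^4 K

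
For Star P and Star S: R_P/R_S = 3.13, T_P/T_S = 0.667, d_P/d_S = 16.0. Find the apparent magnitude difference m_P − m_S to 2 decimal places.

L_P/L_S = (3.13)²(0.667)⁴ = 1.939.
F_P/F_S = (L_P/L_S)/(d_P/d_S)² = 1.939/256.0 = 0.007574.
m_P − m_S = −2.5 log₁₀(0.007574) = 5.30.

5.30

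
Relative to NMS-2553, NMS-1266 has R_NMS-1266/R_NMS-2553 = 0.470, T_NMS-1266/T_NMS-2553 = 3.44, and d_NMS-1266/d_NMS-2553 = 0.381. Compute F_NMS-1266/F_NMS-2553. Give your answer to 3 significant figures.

213

L_NMS-1266/L_NMS-2553 = (R_NMS-1266/R_NMS-2553)²(T_NMS-1266/T_NMS-2553)⁴ = (0.470)² × (3.44)⁴ = 30.93.
F_NMS-1266/F_NMS-2553 = (L_NMS-1266/L_NMS-2553)/(d_NMS-1266/d_NMS-2553)² = 30.93 / (0.381)² = 213.1.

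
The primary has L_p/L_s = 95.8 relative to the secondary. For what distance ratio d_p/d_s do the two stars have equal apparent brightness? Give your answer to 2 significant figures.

9.8

Equal flux requires L_p/d_p² = L_s/d_s², so d_p/d_s = √(L_p/L_s)
= √(95.8) = 9.788.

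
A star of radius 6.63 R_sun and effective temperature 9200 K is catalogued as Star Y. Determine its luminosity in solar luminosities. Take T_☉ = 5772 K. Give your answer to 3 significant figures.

284 solar luminosities

L/L_☉ = (R/R_☉)² (T/T_☉)⁴ = (6.63)² × (9200/5772)⁴
       = 43.96 × (1.594)⁴ = 43.96 × 6.454 = 283.7.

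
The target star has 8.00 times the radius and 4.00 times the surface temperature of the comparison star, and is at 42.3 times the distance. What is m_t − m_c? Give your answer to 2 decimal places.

L_t/L_c = (8.00)²(4.00)⁴ = 1.638×10^4.
F_t/F_c = (L_t/L_c)/(d_t/d_c)² = 1.638×10^4/1789 = 9.157.
m_t − m_c = −2.5 log₁₀(9.157) = -2.40.

-2.40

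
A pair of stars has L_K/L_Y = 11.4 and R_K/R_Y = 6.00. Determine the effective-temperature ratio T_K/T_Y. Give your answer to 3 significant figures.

0.750

L ∝ R²T⁴ gives T ∝ (L/R²)^(1/4), so
T_K/T_Y = (11.4 / 6.00²)^(1/4) = (0.3167)^(1/4) = 0.7502.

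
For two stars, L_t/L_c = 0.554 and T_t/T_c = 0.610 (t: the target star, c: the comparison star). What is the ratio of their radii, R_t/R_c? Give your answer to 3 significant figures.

2.00

L ∝ R²T⁴ gives R ∝ √L / T², so
R_t/R_c = √(0.554) / (0.610)² = 0.7443 / 0.3721 = 2.000.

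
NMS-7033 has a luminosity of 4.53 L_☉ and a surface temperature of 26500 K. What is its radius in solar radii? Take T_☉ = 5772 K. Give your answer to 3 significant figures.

0.101 solar radii

R/R_☉ = √(L/L_☉) / (T/T_☉)² = √(4.53) / (4.591)²
       = 2.128 / 21.08 = 0.1010.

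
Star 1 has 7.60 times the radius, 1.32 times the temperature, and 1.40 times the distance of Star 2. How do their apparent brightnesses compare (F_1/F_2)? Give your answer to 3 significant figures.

89.5

L_1/L_2 = (R_1/R_2)²(T_1/T_2)⁴ = (7.60)² × (1.32)⁴ = 175.4.
F_1/F_2 = (L_1/L_2)/(d_1/d_2)² = 175.4 / (1.40)² = 89.47.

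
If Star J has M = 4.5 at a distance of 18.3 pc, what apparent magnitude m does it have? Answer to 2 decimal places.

5.81

m = M + 5 log₁₀(d/10 pc) = 4.5 + 5 log₁₀(18.3/10)
  = 4.5 + 5 × 0.262 = 4.5 + 1.31 = 5.81.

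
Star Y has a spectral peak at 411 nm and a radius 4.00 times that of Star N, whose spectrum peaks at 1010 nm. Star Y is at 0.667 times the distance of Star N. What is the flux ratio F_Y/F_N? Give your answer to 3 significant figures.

Wien's law: T_Y/T_N = λ_N/λ_Y = 1010/411 = 2.457.
L_Y/L_N = (R_Y/R_N)²(T_Y/T_N)⁴ = (4.00)²(2.457)⁴ = 583.5.
F_Y/F_N = (L_Y/L_N)/(d_Y/d_N)² = 583.5/(0.667)² = 1312.

1.31×10^3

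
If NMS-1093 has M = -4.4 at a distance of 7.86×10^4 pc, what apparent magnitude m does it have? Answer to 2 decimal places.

15.08

m = M + 5 log₁₀(d/10 pc) = -4.4 + 5 log₁₀(7.86×10^4/10)
  = -4.4 + 5 × 3.895 = -4.4 + 19.48 = 15.08.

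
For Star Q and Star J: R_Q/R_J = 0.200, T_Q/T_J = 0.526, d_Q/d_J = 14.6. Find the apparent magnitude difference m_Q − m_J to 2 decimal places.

12.11

L_Q/L_J = (0.200)²(0.526)⁴ = 0.003062.
F_Q/F_J = (L_Q/L_J)/(d_Q/d_J)² = 0.003062/213.2 = 1.436×10^-5.
m_Q − m_J = −2.5 log₁₀(1.436×10^-5) = 12.11.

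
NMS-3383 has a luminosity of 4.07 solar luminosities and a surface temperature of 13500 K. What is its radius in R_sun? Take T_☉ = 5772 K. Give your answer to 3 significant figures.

R/R_☉ = √(L/L_☉) / (T/T_☉)² = √(4.07) / (2.339)²
       = 2.017 / 5.470 = 0.3688.

0.369 R_sun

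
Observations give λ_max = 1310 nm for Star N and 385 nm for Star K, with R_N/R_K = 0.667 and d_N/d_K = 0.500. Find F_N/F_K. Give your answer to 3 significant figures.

0.0133

Wien's law: T_N/T_K = λ_K/λ_N = 385/1310 = 0.2939.
L_N/L_K = (R_N/R_K)²(T_N/T_K)⁴ = (0.667)²(0.2939)⁴ = 0.003319.
F_N/F_K = (L_N/L_K)/(d_N/d_K)² = 0.003319/(0.500)² = 0.01328.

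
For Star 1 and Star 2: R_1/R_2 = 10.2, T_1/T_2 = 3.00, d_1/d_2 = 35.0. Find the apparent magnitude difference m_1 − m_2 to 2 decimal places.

-2.09

L_1/L_2 = (10.2)²(3.00)⁴ = 8427.
F_1/F_2 = (L_1/L_2)/(d_1/d_2)² = 8427/1225 = 6.879.
m_1 − m_2 = −2.5 log₁₀(6.879) = -2.09.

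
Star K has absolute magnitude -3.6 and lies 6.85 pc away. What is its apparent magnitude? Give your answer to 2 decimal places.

m = M + 5 log₁₀(d/10 pc) = -3.6 + 5 log₁₀(6.85/10)
  = -3.6 + 5 × -0.164 = -3.6 + -0.82 = -4.42.

-4.42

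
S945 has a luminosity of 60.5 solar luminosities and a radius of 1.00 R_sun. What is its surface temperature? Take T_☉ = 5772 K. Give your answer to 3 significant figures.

T/T_☉ = (L/L_☉)^(1/4) / (R/R_☉)^(1/2)
T = 5772 × (60.5)^(1/4) / √(1.00) = 5772 × 2.789 / 1.000 = 1.610×10^4 K.

1.61×10^4 K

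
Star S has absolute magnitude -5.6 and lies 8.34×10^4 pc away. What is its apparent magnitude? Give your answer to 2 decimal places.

m = M + 5 log₁₀(d/10 pc) = -5.6 + 5 log₁₀(8.34×10^4/10)
  = -5.6 + 5 × 3.921 = -5.6 + 19.61 = 14.01.

14.01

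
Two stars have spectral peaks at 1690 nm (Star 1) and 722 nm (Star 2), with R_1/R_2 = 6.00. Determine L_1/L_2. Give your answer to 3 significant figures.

Wien's law gives T ∝ 1/λ_max, so T_1/T_2 = λ_2/λ_1 = 722/1690 = 0.4272.
Then L ∝ R²T⁴ gives L_1/L_2 = (6.00)² × (0.4272)⁴ = 36.00 × 0.03331 = 1.199.

1.20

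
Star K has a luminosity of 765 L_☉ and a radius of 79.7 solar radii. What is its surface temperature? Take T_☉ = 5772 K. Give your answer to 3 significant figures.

T/T_☉ = (L/L_☉)^(1/4) / (R/R_☉)^(1/2)
T = 5772 × (765)^(1/4) / √(79.7) = 5772 × 5.259 / 8.927 = 3400 K.

3.40×10^3 K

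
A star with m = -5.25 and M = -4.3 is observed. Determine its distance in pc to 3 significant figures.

6.46 pc

m − M = 5 log₁₀(d/10 pc)
-5.25 − (-4.3) = -0.95 = 5 log₁₀(d/10)
d = 10 × 10^(-0.95/5) = 10 × 10^-0.190 = 6.457 pc.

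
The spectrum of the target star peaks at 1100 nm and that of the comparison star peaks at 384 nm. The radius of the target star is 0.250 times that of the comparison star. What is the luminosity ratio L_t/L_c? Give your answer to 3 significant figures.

Wien's law gives T ∝ 1/λ_max, so T_t/T_c = λ_c/λ_t = 384/1100 = 0.3491.
Then L ∝ R²T⁴ gives L_t/L_c = (0.250)² × (0.3491)⁴ = 0.06250 × 0.01485 = 9.282×10^-4.

9.28×10^-4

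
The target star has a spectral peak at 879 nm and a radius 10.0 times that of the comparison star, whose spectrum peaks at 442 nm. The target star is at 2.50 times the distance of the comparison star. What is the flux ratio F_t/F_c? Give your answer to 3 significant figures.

1.02

Wien's law: T_t/T_c = λ_c/λ_t = 442/879 = 0.5028.
L_t/L_c = (R_t/R_c)²(T_t/T_c)⁴ = (10.0)²(0.5028)⁴ = 6.393.
F_t/F_c = (L_t/L_c)/(d_t/d_c)² = 6.393/(2.50)² = 1.023.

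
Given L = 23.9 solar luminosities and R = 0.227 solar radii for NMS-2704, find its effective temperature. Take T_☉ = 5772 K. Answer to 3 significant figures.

T/T_☉ = (L/L_☉)^(1/4) / (R/R_☉)^(1/2)
T = 5772 × (23.9)^(1/4) / √(0.227) = 5772 × 2.211 / 0.4764 = 2.679×10^4 K.

2.68×10^4 K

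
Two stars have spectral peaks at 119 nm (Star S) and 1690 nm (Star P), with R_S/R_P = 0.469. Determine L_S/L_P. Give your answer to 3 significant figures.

8.95×10^3

Wien's law gives T ∝ 1/λ_max, so T_S/T_P = λ_P/λ_S = 1690/119 = 14.20.
Then L ∝ R²T⁴ gives L_S/L_P = (0.469)² × (14.20)⁴ = 0.2200 × 4.068×10^4 = 8948.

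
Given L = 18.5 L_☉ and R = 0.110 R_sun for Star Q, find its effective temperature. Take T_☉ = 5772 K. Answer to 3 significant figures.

T/T_☉ = (L/L_☉)^(1/4) / (R/R_☉)^(1/2)
T = 5772 × (18.5)^(1/4) / √(0.110) = 5772 × 2.074 / 0.3317 = 3.609×10^4 K.

3.61×10^4 K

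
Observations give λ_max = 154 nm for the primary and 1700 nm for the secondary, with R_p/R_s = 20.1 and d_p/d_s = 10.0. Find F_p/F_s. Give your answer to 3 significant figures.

Wien's law: T_p/T_s = λ_s/λ_p = 1700/154 = 11.04.
L_p/L_s = (R_p/R_s)²(T_p/T_s)⁴ = (20.1)²(11.04)⁴ = 5.999×10^6.
F_p/F_s = (L_p/L_s)/(d_p/d_s)² = 5.999×10^6/(10.0)² = 5.999×10^4.

6.00×10^4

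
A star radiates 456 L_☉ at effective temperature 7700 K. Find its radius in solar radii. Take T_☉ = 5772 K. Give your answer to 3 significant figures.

R/R_☉ = √(L/L_☉) / (T/T_☉)² = √(456) / (1.334)²
       = 21.35 / 1.780 = 12.00.

12.0 solar radii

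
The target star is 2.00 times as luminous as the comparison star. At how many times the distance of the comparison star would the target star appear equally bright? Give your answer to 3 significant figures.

1.41

Equal flux requires L_t/d_t² = L_c/d_c², so d_t/d_c = √(L_t/L_c)
= √(2.00) = 1.414.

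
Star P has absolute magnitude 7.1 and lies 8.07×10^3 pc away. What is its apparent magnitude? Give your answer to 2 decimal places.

m = M + 5 log₁₀(d/10 pc) = 7.1 + 5 log₁₀(8.07×10^3/10)
  = 7.1 + 5 × 2.907 = 7.1 + 14.53 = 21.63.

21.63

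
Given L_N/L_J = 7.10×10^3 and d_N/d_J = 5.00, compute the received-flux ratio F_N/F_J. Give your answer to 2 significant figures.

F = L/(4πd²), so F_N/F_J = (L_N/L_J) / (d_N/d_J)²
= 7.10×10^3 / (5.00)² = 7.10×10^3 / 25.00 = 284.0.

2.8×10^2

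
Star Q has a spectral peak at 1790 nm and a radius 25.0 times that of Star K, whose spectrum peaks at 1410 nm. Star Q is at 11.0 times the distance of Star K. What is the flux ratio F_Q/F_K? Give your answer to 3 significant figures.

Wien's law: T_Q/T_K = λ_K/λ_Q = 1410/1790 = 0.7877.
L_Q/L_K = (R_Q/R_K)²(T_Q/T_K)⁴ = (25.0)²(0.7877)⁴ = 240.6.
F_Q/F_K = (L_Q/L_K)/(d_Q/d_K)² = 240.6/(11.0)² = 1.989.

1.99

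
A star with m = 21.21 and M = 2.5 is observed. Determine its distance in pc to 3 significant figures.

5.52×10^4 pc

m − M = 5 log₁₀(d/10 pc)
21.21 − (2.5) = 18.71 = 5 log₁₀(d/10)
d = 10 × 10^(18.71/5) = 10 × 10^3.742 = 5.521×10^4 pc.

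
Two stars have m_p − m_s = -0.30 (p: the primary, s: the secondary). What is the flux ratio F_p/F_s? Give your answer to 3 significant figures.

F_p/F_s = 10^(−(m_p − m_s)/2.5) = 10^(0.30/2.5) = 10^0.120 = 1.318.

1.32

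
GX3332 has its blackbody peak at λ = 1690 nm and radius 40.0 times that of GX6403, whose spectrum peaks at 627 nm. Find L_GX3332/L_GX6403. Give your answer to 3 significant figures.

Wien's law gives T ∝ 1/λ_max, so T_GX3332/T_GX6403 = λ_GX6403/λ_GX3332 = 627/1690 = 0.3710.
Then L ∝ R²T⁴ gives L_GX3332/L_GX6403 = (40.0)² × (0.3710)⁴ = 1600 × 0.01895 = 30.31.

30.3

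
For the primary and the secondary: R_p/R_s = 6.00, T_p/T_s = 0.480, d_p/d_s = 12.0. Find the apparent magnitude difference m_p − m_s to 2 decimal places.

L_p/L_s = (6.00)²(0.480)⁴ = 1.911.
F_p/F_s = (L_p/L_s)/(d_p/d_s)² = 1.911/144.0 = 0.01327.
m_p − m_s = −2.5 log₁₀(0.01327) = 4.69.

4.69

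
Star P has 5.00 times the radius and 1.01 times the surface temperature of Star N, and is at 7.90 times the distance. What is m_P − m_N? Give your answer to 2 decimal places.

0.95

L_P/L_N = (5.00)²(1.01)⁴ = 26.02.
F_P/F_N = (L_P/L_N)/(d_P/d_N)² = 26.02/62.41 = 0.4168.
m_P − m_N = −2.5 log₁₀(0.4168) = 0.95.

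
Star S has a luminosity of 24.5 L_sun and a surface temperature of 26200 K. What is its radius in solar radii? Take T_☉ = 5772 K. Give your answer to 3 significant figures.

R/R_☉ = √(L/L_☉) / (T/T_☉)² = √(24.5) / (4.539)²
       = 4.950 / 20.60 = 0.2402.

0.240 solar radii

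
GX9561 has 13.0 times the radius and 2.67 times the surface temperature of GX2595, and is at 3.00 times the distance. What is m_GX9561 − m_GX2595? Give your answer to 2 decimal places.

L_GX9561/L_GX2595 = (13.0)²(2.67)⁴ = 8589.
F_GX9561/F_GX2595 = (L_GX9561/L_GX2595)/(d_GX9561/d_GX2595)² = 8589/9.000 = 954.3.
m_GX9561 − m_GX2595 = −2.5 log₁₀(954.3) = -7.45.

-7.45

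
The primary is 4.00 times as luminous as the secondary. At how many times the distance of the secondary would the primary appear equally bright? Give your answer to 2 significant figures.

Equal flux requires L_p/d_p² = L_s/d_s², so d_p/d_s = √(L_p/L_s)
= √(4.00) = 2.000.

2.0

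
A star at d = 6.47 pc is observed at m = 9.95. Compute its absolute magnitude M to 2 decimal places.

M = m − 5 log₁₀(d/10 pc) = 9.95 − 5 log₁₀(6.47/10)
  = 9.95 − 5 × -0.189 = 9.95 − -0.95 = 10.90.

10.90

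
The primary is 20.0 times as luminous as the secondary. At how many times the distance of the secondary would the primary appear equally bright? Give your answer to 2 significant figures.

Equal flux requires L_p/d_p² = L_s/d_s², so d_p/d_s = √(L_p/L_s)
= √(20.0) = 4.472.

4.5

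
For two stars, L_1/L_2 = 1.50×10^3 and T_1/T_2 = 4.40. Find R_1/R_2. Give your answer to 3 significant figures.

2.00

L ∝ R²T⁴ gives R ∝ √L / T², so
R_1/R_2 = √(1.50×10^3) / (4.40)² = 38.73 / 19.36 = 2.001.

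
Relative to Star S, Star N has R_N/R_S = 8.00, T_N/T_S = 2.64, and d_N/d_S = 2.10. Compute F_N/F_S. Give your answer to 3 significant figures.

L_N/L_S = (R_N/R_S)²(T_N/T_S)⁴ = (8.00)² × (2.64)⁴ = 3109.
F_N/F_S = (L_N/L_S)/(d_N/d_S)² = 3109 / (2.10)² = 704.9.

705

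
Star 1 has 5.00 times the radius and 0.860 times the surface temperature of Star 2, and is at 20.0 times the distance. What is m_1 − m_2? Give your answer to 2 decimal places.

3.67

L_1/L_2 = (5.00)²(0.860)⁴ = 13.68.
F_1/F_2 = (L_1/L_2)/(d_1/d_2)² = 13.68/400.0 = 0.03419.
m_1 − m_2 = −2.5 log₁₀(0.03419) = 3.67.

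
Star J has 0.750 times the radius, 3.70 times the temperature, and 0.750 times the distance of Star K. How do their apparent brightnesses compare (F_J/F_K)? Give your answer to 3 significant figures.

187

L_J/L_K = (R_J/R_K)²(T_J/T_K)⁴ = (0.750)² × (3.70)⁴ = 105.4.
F_J/F_K = (L_J/L_K)/(d_J/d_K)² = 105.4 / (0.750)² = 187.4.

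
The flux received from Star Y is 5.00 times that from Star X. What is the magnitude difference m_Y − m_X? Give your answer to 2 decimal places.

m_Y − m_X = −2.5 log₁₀(F_Y/F_X) = −2.5 log₁₀(5.00) = −2.5 × (0.699) = -1.747.

-1.75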